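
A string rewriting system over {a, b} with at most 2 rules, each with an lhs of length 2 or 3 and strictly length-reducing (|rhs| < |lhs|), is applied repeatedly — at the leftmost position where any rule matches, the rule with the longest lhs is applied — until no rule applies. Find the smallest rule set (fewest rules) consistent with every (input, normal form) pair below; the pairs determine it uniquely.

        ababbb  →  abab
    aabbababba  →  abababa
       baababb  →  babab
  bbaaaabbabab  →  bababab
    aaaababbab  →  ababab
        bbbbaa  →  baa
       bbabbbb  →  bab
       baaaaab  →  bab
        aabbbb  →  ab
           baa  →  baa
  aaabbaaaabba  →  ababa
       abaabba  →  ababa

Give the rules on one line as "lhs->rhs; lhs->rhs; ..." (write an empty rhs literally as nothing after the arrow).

  | ababbb => ababb => abab
  | aabbababba => abbababba => abababba => abababa
  | baababb => bababb => babab
  | bbaaaabbabab => baaaabbabab => baaabbabab => baabbabab => babbabab => bababab

aab->ab; bb->b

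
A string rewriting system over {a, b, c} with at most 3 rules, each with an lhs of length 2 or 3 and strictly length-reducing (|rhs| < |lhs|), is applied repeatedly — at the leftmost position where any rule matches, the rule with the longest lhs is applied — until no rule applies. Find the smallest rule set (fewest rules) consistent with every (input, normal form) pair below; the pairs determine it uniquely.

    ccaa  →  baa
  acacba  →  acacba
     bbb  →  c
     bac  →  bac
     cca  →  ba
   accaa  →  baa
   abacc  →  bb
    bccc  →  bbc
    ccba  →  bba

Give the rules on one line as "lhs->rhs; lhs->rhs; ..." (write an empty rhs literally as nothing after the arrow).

  | ccaa => baa
  | acacba
  | bbb => c
  | bac

ab->b; bbb->c; cc->b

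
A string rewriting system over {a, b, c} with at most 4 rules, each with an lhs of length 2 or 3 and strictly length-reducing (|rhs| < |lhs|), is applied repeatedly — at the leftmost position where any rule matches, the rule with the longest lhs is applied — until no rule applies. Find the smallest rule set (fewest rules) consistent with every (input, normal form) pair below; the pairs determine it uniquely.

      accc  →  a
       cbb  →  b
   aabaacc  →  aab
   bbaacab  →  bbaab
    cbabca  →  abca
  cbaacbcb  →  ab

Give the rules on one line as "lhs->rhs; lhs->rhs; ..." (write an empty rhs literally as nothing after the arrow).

ac->; cb->; cc->a

  | accc => cc => a
  | cbb => b
  | aabaacc => aabac => aab
  | bbaacab => bbaab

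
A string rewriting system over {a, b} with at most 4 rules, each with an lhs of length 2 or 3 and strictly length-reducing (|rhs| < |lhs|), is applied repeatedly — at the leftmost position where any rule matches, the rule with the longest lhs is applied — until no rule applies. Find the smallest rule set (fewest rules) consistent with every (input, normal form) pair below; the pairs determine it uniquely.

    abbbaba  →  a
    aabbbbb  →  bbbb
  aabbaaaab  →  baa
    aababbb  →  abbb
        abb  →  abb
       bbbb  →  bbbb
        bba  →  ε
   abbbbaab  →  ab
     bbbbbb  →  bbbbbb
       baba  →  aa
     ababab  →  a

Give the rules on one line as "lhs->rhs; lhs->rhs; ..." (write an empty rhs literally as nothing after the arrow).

  | abbbaba => abba => a
  | aabbbbb => bbbb
  | aabbaaaab => baaaab => baa
  | aababbb => abbb

aab->; bab->a; bba->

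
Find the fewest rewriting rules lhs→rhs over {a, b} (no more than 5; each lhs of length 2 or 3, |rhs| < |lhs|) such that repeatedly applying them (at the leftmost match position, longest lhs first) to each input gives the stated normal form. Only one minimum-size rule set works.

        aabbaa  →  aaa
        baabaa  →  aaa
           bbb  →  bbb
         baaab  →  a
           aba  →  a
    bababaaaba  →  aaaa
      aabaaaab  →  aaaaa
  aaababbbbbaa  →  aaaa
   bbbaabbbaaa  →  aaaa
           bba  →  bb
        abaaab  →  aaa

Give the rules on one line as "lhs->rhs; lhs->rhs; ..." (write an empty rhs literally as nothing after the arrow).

  | aabbaa => aabaa => aaa
  | baabaa => babaa => aaa
  | bbb
  | baaab => baab => bab => a

ab->a; aba->a; ba->b; bab->a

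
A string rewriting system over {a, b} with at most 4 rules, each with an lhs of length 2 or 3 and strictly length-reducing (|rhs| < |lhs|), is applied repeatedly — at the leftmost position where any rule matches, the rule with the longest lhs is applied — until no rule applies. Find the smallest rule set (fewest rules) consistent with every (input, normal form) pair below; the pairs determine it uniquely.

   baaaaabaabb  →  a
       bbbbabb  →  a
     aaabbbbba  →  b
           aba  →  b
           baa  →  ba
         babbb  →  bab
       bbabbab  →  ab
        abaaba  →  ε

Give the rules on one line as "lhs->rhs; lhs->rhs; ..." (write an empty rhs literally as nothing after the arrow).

aa->a; aba->b; bb->

  | baaaaabaabb => baaaabaabb => baaabaabb => baabaabb => babaabb => bbabb => abb => a
  | bbbbabb => bbabb => abb => a
  | aaabbbbba => aabbbbba => abbbbba => abbba => aba => b
  | aba => b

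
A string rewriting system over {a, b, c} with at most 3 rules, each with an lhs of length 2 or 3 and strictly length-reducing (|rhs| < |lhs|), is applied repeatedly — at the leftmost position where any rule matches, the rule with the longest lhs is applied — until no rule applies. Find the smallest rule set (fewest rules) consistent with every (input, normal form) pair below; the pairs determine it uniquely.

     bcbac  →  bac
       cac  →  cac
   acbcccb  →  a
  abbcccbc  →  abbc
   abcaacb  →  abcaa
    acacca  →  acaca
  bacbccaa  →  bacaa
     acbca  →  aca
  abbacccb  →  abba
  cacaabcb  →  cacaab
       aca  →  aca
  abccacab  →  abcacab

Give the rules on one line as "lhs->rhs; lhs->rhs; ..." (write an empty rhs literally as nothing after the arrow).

cb->; cc->c

  | bcbac => bac
  | cac
  | acbcccb => acccb => accb => acb => a
  | abbcccbc => abbccbc => abbcbc => abbc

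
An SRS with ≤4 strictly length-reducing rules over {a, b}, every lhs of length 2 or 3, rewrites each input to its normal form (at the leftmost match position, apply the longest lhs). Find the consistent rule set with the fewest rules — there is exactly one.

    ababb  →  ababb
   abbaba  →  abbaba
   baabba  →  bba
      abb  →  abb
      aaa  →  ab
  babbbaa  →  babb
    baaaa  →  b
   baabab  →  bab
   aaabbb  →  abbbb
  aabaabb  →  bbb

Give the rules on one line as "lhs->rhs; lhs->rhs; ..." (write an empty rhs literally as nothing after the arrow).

aa->b; aaa->ab; baa->

  | ababb
  | abbaba
  | baabba => bba
  | abb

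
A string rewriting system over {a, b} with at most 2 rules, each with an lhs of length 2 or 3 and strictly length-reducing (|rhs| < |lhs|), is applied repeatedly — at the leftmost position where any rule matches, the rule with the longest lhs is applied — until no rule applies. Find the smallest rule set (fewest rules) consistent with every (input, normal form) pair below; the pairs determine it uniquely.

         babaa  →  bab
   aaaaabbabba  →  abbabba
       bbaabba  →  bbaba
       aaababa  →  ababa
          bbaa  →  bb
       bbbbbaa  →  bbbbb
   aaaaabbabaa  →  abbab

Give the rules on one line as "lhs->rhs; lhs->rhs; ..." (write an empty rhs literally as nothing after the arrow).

  | babaa => bab
  | aaaaabbabba => aaabbabba => abbabba
  | bbaabba => bbaba
  | aaababa => ababa

aa->; aab->a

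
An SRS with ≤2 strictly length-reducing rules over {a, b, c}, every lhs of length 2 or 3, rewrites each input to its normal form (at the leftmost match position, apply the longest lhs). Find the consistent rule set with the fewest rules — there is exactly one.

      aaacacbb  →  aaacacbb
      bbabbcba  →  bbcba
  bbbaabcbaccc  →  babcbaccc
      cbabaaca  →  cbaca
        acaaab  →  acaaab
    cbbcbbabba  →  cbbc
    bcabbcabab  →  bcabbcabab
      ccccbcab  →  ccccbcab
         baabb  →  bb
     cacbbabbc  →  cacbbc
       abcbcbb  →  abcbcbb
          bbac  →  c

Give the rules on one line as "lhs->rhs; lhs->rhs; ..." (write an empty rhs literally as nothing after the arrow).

  | aaacacbb
  | bbabbcba => bbcba
  | bbbaabcbaccc => babcbaccc
  | cbabaaca => cbaca

baa->; bba->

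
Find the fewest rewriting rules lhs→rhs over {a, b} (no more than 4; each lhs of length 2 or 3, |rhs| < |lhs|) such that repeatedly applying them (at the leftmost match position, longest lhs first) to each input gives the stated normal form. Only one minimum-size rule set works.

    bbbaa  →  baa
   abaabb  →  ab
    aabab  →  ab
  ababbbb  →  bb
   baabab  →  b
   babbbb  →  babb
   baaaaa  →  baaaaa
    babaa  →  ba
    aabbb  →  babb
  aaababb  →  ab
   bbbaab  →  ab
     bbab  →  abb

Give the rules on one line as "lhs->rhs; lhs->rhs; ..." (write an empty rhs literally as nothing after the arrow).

aab->ba; aba->bb; bba->ab; bbb->b

  | bbbaa => baa
  | abaabb => bbabb => abbb => ab
  | aabab => baab => bba => ab
  | ababbbb => bbbbbb => bbbb => bb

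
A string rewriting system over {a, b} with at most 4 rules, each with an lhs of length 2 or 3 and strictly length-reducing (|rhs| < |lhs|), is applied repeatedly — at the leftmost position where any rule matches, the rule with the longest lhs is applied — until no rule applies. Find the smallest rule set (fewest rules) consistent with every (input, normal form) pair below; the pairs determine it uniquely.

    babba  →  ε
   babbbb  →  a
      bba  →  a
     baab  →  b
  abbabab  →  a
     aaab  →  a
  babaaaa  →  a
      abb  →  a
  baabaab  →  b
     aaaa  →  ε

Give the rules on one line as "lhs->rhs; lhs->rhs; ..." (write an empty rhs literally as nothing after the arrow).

  | babba => abba => aba => aa => ε
  | babbbb => abbbb => abbb => abb => ab => a
  | bba => ba => a
  | baab => aab => b

aa->; ab->a; ba->a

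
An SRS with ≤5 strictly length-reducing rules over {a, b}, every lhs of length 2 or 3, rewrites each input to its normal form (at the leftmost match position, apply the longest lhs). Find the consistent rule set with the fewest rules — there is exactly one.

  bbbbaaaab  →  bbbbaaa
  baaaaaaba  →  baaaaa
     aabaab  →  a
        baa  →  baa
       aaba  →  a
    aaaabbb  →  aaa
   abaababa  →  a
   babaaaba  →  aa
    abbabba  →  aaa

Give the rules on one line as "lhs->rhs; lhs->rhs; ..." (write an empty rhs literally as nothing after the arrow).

  | bbbbaaaab => bbbbaaa
  | baaaaaaba => baaaaabb => baaaaa
  | aabaab => abbab => aab => a
  | baa

ab->; aba->bb; abb->a; bab->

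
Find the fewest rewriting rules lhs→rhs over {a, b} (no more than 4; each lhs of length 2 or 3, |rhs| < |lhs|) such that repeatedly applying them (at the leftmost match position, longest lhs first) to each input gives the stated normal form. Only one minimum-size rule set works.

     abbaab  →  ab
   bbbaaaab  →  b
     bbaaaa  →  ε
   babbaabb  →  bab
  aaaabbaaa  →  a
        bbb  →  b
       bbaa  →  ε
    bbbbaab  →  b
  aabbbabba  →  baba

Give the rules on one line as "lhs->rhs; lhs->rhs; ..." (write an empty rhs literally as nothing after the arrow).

  | abbaab => abaab => ab
  | bbbaaaab => bbaaaab => baaaab => aab => b
  | bbaaaa => baaaa => aa => ε
  | babbaabb => babaabb => babb => bab

aa->; baa->; bb->b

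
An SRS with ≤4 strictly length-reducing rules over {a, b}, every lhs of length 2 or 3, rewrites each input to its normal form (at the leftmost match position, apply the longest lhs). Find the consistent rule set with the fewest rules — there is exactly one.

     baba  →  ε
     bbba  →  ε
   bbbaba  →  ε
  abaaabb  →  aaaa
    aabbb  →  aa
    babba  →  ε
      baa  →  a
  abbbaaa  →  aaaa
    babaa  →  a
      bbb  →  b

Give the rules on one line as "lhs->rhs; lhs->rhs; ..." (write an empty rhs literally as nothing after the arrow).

ab->a; ba->; bb->b

  | baba => ba => ε
  | bbba => bba => ba => ε
  | bbbaba => bbaba => baba => ba => ε
  | abaaabb => aaaabb => aaaab => aaaa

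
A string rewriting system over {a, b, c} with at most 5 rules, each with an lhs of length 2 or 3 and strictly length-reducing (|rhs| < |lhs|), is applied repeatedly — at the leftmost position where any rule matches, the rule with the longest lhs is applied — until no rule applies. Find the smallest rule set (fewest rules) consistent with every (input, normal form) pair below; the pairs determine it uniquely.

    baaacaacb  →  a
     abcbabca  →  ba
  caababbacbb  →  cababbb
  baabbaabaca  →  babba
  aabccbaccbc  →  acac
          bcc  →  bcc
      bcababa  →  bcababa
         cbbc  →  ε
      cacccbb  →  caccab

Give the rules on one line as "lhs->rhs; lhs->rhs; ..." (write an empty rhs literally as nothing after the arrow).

aa->a; abc->; bac->; cb->a

  | baaacaacb => baacaacb => bacaacb => aacb => acb => aa => a
  | abcbabca => babca => ba
  | caababbacbb => cababbacbb => cababbb
  | baabbaabaca => babbaabaca => babbabaca => babbaa => babba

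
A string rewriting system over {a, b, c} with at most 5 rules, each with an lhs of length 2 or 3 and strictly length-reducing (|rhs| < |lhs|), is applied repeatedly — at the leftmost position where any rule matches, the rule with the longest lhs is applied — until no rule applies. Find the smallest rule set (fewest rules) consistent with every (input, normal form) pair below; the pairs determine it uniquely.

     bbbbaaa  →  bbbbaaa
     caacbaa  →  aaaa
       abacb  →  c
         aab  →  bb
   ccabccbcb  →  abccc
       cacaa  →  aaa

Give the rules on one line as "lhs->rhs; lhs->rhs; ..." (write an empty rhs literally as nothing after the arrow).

aab->bb; aba->; ca->a; cb->c

  | bbbbaaa
  | caacbaa => aacbaa => aacaa => aaaa
  | abacb => cb => c
  | aab => bb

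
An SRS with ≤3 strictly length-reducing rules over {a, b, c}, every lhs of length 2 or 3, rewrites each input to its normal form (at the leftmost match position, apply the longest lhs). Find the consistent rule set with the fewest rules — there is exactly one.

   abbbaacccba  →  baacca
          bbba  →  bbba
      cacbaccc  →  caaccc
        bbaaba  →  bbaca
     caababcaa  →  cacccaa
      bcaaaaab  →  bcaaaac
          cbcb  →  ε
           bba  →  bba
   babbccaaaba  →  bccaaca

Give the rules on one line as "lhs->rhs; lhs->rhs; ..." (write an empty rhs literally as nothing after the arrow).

ab->c; cb->

  | abbbaacccba => cbbaacccba => baacccba => baacca
  | bbba
  | cacbaccc => caaccc
  | bbaaba => bbaca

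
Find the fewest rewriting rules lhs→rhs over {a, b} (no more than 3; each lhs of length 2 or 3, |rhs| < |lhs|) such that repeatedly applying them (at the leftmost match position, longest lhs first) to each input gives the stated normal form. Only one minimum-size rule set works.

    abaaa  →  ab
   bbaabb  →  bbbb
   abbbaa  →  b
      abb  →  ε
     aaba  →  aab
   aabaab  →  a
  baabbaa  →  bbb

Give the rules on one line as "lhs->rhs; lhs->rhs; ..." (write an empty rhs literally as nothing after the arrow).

abb->; ba->b

  | abaaa => abaa => aba => ab
  | bbaabb => bbabb => bbbb
  | abbbaa => baa => ba => b
  | abb => ε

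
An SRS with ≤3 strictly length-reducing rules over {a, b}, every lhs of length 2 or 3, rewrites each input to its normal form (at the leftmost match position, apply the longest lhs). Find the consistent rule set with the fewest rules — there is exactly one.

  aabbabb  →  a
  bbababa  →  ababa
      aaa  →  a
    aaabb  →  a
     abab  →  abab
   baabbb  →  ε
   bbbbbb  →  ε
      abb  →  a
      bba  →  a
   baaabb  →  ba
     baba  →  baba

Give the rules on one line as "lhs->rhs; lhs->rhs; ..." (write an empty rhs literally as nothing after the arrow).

  | aabbabb => bbabb => abb => a
  | bbababa => ababa
  | aaa => a
  | aaabb => abb => a

aa->; bb->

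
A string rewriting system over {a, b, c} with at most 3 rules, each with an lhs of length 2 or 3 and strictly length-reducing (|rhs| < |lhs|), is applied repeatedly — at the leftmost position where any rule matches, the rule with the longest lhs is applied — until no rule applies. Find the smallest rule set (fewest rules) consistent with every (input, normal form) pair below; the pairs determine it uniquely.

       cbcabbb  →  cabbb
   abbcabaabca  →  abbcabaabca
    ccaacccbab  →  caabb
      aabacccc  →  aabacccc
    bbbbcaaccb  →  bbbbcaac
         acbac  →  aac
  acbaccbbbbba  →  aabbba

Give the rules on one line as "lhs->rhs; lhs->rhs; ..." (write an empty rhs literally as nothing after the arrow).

aca->ab; cb->; cca->ca

  | cbcabbb => cabbb
  | abbcabaabca
  | ccaacccbab => caacccbab => caaccab => caacab => caabb
  | aabacccc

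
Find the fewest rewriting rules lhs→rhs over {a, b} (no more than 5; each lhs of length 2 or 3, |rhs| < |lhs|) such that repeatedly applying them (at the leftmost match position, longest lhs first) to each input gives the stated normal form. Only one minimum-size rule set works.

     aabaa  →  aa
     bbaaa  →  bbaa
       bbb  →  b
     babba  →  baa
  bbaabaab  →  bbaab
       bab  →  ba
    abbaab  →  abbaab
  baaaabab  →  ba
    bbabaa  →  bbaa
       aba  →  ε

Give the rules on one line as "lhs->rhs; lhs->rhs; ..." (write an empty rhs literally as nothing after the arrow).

aaa->aa; aba->; bab->ba; bbb->b

  | aabaa => aa
  | bbaaa => bbaa
  | bbb => b
  | babba => baba => baa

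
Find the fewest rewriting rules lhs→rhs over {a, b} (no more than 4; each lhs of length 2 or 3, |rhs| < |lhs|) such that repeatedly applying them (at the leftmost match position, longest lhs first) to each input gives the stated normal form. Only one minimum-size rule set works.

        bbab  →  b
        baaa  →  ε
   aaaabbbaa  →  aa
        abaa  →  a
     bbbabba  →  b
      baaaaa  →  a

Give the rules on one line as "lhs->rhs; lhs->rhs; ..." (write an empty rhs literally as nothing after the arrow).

  | bbab => abb => b
  | baaa => bba => ab => ε
  | aaaabbbaa => aaabbaa => aabaa => aa
  | abaa => a

ab->; aba->; baa->bb; bba->ab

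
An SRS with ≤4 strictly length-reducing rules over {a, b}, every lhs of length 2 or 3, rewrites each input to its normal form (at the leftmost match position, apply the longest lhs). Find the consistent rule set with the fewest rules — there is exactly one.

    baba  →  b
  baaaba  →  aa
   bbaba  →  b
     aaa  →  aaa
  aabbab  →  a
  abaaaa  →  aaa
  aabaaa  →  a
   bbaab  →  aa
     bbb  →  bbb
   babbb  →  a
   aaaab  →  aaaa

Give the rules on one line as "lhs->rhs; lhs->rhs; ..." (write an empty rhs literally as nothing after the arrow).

ab->a; aba->b; ba->a

  | baba => aba => b
  | baaaba => aaaba => aab => aa
  | bbaba => baba => aba => b
  | aaa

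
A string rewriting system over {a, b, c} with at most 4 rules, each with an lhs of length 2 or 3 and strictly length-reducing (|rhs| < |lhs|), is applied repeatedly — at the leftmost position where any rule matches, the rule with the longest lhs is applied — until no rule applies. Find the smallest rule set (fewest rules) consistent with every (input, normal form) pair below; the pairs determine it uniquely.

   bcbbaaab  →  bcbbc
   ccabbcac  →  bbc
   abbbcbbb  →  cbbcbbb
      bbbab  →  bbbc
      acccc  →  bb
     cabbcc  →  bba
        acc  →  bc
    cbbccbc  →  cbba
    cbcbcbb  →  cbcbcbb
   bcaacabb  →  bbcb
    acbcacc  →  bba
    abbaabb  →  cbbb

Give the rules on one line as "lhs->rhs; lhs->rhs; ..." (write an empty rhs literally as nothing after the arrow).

  | bcbbaaab => bcbbaac => bcbbab => bcbbc
  | ccabbcac => aabbcac => acbcac => bbcac => bbc
  | abbbcbbb => cbbcbbb
  | bbbab => bbbc

ab->c; ac->b; ca->; cc->a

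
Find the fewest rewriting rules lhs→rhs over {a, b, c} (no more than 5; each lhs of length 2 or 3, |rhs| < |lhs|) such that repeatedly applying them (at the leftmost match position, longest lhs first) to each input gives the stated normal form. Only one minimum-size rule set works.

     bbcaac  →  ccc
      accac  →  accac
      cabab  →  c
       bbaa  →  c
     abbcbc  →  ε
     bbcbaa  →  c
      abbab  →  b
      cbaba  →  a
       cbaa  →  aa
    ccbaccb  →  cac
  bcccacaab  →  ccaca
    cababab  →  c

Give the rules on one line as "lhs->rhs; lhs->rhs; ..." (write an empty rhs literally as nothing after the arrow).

  | bbcaac => baac => ccc
  | accac
  | cabab => cab => c
  | bbaa => bcc => c

ab->; baa->cc; bc->; cb->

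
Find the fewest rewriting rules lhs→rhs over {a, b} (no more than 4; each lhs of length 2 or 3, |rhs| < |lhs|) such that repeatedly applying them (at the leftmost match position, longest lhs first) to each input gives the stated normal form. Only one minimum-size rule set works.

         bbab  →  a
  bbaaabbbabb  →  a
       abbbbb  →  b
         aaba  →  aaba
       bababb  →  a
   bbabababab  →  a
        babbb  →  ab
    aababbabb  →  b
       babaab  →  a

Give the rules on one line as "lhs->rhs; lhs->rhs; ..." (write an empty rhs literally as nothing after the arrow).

  | bbab => bb => a
  | bbaaabbbabb => baabbbabb => bbbbabb => abbabb => babb => bb => a
  | abbbbb => bbbb => abb => b
  | aaba

abb->b; baa->b; bb->a; bba->b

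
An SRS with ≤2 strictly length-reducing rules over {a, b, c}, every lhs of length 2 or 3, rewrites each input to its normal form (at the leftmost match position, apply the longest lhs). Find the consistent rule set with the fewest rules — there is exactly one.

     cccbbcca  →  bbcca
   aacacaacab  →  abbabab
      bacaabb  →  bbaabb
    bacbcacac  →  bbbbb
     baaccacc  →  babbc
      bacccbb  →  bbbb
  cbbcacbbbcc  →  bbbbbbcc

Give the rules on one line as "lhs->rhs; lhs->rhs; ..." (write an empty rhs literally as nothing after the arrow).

ac->b; cb->b

  | cccbbcca => ccbbcca => cbbcca => bbcca
  | aacacaacab => abacaacab => abbaacab => abbabab
  | bacaabb => bbaabb
  | bacbcacac => bbbcacac => bbbcbac => bbbbac => bbbbb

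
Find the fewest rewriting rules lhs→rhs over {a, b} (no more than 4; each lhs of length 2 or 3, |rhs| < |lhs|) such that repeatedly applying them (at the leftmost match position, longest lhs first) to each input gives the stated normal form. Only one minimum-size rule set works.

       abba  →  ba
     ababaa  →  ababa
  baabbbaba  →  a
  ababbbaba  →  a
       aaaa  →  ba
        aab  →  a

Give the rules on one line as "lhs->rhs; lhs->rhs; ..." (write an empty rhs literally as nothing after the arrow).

  | abba => aaa => ba
  | ababaa => ababa
  | baabbbaba => bbbbbaba => abbbaba => aababa => bbaba => aaba => bba => aa => a
  | ababbbaba => abaababa => abbbaba => aababa => bbaba => aaba => bba => aa => a

aa->a; aaa->ba; aab->bb; bb->a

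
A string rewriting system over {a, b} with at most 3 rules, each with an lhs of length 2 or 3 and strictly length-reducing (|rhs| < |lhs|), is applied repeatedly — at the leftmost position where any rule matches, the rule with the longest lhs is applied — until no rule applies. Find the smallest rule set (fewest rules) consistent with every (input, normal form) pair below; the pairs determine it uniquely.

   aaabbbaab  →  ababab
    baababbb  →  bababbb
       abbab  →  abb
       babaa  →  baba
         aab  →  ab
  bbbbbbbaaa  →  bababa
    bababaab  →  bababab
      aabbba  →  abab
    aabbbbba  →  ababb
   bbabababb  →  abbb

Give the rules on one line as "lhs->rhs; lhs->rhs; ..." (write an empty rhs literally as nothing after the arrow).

aa->a; bba->ab

  | aaabbbaab => aabbbaab => abbbaab => ababab
  | baababbb => bababbb
  | abbab => aabb => abb
  | babaa => baba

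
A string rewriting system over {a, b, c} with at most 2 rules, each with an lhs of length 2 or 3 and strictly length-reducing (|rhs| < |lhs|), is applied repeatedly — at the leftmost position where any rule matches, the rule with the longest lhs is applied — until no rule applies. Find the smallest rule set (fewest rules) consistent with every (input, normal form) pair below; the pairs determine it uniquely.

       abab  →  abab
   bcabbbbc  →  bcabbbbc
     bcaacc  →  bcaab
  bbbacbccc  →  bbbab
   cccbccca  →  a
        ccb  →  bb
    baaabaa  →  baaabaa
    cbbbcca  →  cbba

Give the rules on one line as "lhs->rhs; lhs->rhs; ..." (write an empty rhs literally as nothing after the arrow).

  | abab
  | bcabbbbc
  | bcaacc => bcaab
  | bbbacbccc => bbbacc => bbbab

bcc->; cc->b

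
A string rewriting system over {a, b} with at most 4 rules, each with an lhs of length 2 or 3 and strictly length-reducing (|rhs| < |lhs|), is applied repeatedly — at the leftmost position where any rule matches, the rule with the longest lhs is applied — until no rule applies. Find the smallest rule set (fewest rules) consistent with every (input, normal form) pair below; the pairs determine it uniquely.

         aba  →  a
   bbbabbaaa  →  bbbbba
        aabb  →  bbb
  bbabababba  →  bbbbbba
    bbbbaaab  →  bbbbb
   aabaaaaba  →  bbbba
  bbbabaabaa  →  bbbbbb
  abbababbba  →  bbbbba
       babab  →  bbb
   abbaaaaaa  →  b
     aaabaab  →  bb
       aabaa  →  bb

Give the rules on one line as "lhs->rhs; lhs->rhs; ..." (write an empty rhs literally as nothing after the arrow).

aa->; aab->bb; ab->; bab->bb

  | aba => a
  | bbbabbaaa => bbbbbaaa => bbbbba
  | aabb => bbb
  | bbabababba => bbbababba => bbbbabba => bbbbbba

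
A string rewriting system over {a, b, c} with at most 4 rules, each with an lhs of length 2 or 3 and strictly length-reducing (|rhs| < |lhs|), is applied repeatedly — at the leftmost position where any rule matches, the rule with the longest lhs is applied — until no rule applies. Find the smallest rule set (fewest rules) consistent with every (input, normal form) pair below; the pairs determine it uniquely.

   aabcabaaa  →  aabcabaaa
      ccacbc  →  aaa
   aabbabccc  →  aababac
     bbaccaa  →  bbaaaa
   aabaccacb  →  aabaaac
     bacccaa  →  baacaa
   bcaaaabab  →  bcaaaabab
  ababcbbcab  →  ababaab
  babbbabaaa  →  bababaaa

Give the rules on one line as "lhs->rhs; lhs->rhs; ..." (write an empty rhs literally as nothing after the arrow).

abb->ab; cb->c; cc->a

  | aabcabaaa
  | ccacbc => aacbc => aacc => aaa
  | aabbabccc => aababccc => aababac
  | bbaccaa => bbaaaa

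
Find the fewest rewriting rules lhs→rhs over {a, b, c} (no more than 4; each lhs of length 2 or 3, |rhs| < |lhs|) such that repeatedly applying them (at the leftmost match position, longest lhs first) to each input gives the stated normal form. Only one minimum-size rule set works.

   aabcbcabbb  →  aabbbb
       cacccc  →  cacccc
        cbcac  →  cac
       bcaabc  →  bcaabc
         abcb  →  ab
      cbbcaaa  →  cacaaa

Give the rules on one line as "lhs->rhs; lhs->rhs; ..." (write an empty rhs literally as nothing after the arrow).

  | aabcbcabbb => aabcabbb => aabbbb
  | cacccc
  | cbcac => cac
  | bcaabc

cab->b; cb->; cbb->ca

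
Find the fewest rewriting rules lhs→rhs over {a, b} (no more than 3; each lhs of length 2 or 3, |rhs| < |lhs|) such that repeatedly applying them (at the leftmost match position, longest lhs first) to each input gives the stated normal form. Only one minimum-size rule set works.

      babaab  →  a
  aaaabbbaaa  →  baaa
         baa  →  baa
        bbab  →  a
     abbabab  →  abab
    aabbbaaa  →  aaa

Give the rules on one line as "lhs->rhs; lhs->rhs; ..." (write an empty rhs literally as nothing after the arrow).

  | babaab => babbb => bb => a
  | aaaabbbaaa => aabbbbaaa => bbbbbaaa => abbbaaa => baaa
  | baa
  | bbab => aab => bb => a

aab->bb; abb->; bb->a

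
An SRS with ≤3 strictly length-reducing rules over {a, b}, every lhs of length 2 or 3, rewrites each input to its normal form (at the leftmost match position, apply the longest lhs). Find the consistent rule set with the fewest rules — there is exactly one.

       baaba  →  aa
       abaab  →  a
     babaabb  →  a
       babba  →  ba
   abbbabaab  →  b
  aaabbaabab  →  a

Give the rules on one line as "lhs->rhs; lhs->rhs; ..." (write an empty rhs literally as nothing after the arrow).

  | baaba => baba => bba => aa
  | abaab => baab => bab => bb => a
  | babaabb => bbaabb => aaabb => aabb => abb => bb => a
  | babba => bbba => aba => ba

ab->b; bb->a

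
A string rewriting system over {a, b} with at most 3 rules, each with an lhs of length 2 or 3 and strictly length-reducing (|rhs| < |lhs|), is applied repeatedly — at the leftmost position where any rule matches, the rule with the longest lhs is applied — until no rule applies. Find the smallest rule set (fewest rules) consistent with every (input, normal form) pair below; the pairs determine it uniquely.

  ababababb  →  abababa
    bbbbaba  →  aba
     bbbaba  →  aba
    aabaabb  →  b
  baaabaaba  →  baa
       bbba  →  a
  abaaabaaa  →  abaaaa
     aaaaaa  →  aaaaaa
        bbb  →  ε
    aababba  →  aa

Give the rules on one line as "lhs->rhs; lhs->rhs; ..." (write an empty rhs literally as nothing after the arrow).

  | ababababb => abababa
  | bbbbaba => bbbaba => bbaba => aba
  | bbbaba => bbaba => aba
  | aabaabb => aabb => b

aab->; bb->; bbb->bb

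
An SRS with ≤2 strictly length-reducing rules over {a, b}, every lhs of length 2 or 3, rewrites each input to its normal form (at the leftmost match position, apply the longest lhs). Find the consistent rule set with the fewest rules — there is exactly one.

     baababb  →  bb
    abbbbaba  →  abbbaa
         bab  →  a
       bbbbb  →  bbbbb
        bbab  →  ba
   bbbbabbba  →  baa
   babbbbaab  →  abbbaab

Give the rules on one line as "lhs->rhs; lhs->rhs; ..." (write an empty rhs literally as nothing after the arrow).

aaa->; bab->a

  | baababb => baaab => bb
  | abbbbaba => abbbaa
  | bab => a
  | bbbbb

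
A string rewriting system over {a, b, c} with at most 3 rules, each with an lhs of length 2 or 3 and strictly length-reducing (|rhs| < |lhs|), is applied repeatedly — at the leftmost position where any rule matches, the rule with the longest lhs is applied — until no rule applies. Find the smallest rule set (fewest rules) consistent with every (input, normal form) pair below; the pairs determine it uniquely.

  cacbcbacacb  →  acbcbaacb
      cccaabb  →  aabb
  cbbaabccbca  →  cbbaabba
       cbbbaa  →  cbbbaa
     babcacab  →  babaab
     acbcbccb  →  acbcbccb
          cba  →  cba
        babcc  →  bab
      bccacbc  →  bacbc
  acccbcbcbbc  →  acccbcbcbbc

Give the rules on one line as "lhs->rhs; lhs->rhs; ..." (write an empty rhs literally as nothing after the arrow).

abc->ab; ca->a

  | cacbcbacacb => acbcbacacb => acbcbaacb
  | cccaabb => ccaabb => caabb => aabb
  | cbbaabccbca => cbbaabcbca => cbbaabbca => cbbaabba
  | cbbbaa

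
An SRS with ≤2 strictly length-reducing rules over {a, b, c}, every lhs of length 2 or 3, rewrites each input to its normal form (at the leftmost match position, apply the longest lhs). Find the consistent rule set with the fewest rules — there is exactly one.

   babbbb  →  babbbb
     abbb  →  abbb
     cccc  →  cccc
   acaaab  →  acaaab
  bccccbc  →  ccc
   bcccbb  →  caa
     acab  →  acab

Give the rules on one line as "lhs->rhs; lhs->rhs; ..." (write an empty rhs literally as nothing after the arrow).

bc->; cbb->aa

  | babbbb
  | abbb
  | cccc
  | acaaab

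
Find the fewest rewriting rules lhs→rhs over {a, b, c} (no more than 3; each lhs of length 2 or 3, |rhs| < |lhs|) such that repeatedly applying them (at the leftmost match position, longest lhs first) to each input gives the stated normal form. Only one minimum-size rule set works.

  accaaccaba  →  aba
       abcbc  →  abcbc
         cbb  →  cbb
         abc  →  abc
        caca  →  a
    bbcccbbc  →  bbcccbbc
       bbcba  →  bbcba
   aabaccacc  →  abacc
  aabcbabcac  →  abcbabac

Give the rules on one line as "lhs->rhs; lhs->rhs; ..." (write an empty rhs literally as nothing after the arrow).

  | accaaccaba => acaaccaba => aaaccaba => aaccaba => accaba => acaba => aaba => aba
  | abcbc
  | cbb
  | abc

aa->a; ca->a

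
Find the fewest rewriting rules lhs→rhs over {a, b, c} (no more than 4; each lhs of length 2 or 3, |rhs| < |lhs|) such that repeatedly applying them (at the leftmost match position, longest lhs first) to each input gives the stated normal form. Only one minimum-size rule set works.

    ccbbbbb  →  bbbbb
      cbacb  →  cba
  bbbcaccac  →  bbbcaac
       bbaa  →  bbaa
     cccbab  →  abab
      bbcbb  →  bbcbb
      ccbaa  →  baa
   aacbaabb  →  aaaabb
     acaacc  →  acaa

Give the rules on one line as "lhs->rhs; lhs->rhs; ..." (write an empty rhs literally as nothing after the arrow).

  | ccbbbbb => bbbbb
  | cbacb => cba
  | bbbcaccac => bbbcaac
  | bbaa

acb->a; cc->; ccc->a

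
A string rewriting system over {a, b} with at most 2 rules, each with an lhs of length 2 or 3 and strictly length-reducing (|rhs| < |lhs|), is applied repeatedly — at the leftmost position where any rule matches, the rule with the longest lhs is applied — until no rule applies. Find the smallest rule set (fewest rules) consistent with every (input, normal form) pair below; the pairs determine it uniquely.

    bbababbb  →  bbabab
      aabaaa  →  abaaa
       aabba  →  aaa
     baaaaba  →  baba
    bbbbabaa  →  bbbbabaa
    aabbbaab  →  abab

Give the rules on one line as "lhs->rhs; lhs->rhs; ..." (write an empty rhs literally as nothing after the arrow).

aab->ab; abb->aa

  | bbababbb => bbabaab => bbabab
  | aabaaa => abaaa
  | aabba => abba => aaa
  | baaaaba => baaaba => baaba => baba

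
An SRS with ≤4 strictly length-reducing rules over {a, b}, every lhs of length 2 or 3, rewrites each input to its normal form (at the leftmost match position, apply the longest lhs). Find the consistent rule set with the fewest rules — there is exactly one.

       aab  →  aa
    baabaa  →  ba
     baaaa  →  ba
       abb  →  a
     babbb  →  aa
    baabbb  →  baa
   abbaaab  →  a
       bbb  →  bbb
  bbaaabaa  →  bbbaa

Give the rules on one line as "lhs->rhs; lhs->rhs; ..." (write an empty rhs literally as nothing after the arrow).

  | aab => aa
  | baabaa => baaaa => ba
  | baaaa => ba
  | abb => ab => a

aaa->; ab->a; bab->aa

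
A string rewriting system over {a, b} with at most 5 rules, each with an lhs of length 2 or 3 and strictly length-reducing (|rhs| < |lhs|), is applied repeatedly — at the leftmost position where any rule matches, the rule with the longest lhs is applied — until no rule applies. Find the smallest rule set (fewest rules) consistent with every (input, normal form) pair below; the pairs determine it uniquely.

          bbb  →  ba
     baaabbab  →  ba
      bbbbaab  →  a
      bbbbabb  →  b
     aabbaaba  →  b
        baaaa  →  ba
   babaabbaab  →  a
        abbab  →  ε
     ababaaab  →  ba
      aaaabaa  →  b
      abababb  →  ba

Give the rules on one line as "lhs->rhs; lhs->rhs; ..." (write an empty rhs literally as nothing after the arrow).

aa->b; bab->; bb->a; bbb->ba

  | bbb => ba
  | baaabbab => bbabbab => aabbab => bbbab => baab => bbb => ba
  | bbbbaab => babaab => aab => bb => a
  | bbbbabb => bababb => abb => aa => b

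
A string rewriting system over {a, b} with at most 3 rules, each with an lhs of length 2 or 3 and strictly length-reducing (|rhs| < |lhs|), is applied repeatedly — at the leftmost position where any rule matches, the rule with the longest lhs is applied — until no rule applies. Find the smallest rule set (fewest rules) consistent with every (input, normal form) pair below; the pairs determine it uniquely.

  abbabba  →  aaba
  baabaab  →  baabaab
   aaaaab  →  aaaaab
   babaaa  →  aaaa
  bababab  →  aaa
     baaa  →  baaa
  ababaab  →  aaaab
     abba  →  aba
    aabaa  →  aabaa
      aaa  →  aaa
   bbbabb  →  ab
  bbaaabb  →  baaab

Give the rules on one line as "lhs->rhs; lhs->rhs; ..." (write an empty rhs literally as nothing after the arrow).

  | abbabba => ababba => aaba
  | baabaab
  | aaaaab
  | babaaa => aaaa

bab->a; bb->b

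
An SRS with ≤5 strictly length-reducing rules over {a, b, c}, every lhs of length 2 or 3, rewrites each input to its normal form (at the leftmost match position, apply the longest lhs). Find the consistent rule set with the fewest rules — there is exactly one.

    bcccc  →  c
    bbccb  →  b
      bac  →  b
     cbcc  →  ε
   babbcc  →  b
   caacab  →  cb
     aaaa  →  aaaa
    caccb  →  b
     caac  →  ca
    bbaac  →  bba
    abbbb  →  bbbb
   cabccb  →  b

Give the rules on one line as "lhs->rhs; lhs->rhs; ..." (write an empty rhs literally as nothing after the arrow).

  | bcccc => ccc => c
  | bbccb => bcb => b
  | bac => b
  | cbcc => cc => ε

ab->b; ac->; bc->; cc->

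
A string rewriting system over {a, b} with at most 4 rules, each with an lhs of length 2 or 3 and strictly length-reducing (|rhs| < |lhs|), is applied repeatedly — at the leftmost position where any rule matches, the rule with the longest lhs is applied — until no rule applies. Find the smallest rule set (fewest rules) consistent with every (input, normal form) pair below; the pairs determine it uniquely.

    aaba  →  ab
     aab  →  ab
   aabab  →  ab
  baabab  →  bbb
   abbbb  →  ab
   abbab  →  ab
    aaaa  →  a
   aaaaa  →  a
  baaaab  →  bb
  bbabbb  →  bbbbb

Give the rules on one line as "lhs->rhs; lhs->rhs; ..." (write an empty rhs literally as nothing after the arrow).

aa->a; abb->ab; ba->b

  | aaba => aba => ab
  | aab => ab
  | aabab => abab => abb => ab
  | baabab => babab => bbab => bbb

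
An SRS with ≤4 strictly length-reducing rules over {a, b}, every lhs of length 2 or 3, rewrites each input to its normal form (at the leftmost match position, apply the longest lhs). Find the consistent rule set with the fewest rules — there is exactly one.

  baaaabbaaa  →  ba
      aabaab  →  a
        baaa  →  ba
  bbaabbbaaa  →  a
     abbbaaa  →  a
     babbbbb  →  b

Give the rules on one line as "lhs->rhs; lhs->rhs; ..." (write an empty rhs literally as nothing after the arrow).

aa->a; bab->; bbb->

  | baaaabbaaa => baaabbaaa => baabbaaa => babbaaa => baaa => baa => ba
  | aabaab => abaab => abab => a
  | baaa => baa => ba
  | bbaabbbaaa => bbabbbaaa => bbbaaa => aaa => aa => a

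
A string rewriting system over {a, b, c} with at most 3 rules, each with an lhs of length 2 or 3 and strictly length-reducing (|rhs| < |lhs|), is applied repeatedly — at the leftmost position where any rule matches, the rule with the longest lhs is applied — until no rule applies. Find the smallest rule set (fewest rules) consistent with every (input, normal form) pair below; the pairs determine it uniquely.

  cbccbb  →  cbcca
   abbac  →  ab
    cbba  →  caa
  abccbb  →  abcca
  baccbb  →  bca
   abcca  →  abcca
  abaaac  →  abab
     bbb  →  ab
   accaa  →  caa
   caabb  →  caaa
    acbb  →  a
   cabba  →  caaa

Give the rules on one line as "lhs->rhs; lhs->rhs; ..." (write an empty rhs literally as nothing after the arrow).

aac->b; ac->; bb->a

  | cbccbb => cbcca
  | abbac => aaac => ab
  | cbba => caa
  | abccbb => abcca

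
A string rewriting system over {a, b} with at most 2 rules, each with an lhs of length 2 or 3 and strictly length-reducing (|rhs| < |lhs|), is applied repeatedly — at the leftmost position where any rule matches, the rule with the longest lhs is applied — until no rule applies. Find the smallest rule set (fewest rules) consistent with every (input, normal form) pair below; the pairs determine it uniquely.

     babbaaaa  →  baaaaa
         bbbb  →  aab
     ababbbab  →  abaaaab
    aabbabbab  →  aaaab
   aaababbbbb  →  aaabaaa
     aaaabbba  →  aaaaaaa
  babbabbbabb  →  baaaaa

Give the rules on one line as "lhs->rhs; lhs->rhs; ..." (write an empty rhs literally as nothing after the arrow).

  | babbaaaa => baaaaa
  | bbbb => aab
  | ababbbab => abaaaab
  | aabbabbab => aaabbab => aaaab

bb->; bbb->aa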